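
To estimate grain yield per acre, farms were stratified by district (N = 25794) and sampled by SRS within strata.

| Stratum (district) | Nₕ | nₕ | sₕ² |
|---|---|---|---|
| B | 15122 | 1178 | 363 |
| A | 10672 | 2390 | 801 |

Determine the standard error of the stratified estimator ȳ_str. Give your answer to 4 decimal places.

0.3771

Var(ȳ_str) = Σₕ Wₕ²(1 − fₕ)sₕ²/nₕ with Wₕ = Nₕ/N, N = 25794.
B: Wₕ = 0.58626037; term = 0.58626037²·(1 − 0.07789975)·363/1178 = 0.097660862.
A: Wₕ = 0.41373963; term = 0.41373963²·(1 − 0.22395052)·801/2390 = 0.044522369.
Sum = 0.14218323.
SE = √(0.14218323) = 0.3771.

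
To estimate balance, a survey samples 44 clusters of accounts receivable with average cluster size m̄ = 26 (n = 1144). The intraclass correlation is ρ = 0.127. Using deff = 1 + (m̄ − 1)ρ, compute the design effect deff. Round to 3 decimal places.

4.175

deff = 1 + (26 − 1)·0.127 = 1 + 3.175 = 4.175.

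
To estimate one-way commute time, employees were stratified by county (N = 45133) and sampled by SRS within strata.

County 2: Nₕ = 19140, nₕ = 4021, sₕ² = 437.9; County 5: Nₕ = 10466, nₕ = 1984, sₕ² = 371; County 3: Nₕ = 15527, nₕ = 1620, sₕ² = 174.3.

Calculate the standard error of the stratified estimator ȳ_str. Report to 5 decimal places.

0.18715

Var(ȳ_str) = Σₕ Wₕ²(1 − fₕ)sₕ²/nₕ with Wₕ = Nₕ/N, N = 45133.
County 2: Wₕ = 0.42407994; term = 0.42407994²·(1 − 0.21008359)·437.9/4021 = 0.015470967.
County 5: Wₕ = 0.23189241; term = 0.23189241²·(1 − 0.18956621)·371/1984 = 0.0081493475.
County 3: Wₕ = 0.34402765; term = 0.34402765²·(1 − 0.10433439)·174.3/1620 = 0.011405517.
Sum = 0.035025832.
SE = √(0.035025832) = 0.18715.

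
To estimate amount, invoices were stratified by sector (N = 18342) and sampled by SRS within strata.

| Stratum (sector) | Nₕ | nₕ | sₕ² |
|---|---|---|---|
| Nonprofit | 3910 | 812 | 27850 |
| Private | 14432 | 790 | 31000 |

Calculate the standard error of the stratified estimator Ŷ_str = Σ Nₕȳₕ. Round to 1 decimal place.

90228.5

Var(Ŷ_str) = Σₕ Nₕ²(1 − fₕ)sₕ²/nₕ.
Nonprofit: 3910²·(1 − 812/3910)·27850/812 = 4.1545821 × 10^8.
Private: 14432²·(1 − 790/14432)·31000/790 = 7.7257236 × 10^9.
Sum = 8.1411818 × 10^9.
SE = √(8.1411818 × 10^9) = 90228.5.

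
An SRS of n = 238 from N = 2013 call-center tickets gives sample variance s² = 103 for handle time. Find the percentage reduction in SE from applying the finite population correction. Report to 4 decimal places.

6.0975

f = n/N = 238/2013 = 0.11823150.
SE_no-fpc = √(s²/n) = 0.65785493; SE_fpc = √((1−f)s²/n) = 0.61774242.
Ratio = √(1−f) = 0.93902530. Reduction = 100·(1 − 0.93902530) = 6.0975%.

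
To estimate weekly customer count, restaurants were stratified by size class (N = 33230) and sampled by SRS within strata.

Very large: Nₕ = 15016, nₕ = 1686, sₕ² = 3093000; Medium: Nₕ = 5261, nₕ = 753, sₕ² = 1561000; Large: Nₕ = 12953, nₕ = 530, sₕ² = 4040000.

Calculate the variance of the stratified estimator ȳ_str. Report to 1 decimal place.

Var(ȳ_str) = Σₕ Wₕ²(1 − fₕ)sₕ²/nₕ with Wₕ = Nₕ/N, N = 33230.
Very large: Wₕ = 0.45188083; term = 0.45188083²·(1 − 0.11228023)·3093000/1686 = 332.54167.
Medium: Wₕ = 0.15832079; term = 0.15832079²·(1 − 0.14312868)·1561000/753 = 44.524541.
Large: Wₕ = 0.38979837; term = 0.38979837²·(1 − 0.04091716)·4040000/530 = 1110.8148.
Sum = 1487.881.

1487.9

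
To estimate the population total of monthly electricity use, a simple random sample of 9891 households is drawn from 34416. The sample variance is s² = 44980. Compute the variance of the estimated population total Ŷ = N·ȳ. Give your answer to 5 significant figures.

Var(Ŷ) = N²·Var(ȳ) = N²·(1 − n/N)·s²/n.
f = 9891/34416 = 0.28739540; Var(ȳ) = 0.71260460·44980/9891 = 3.2406182.
Var(Ŷ) = 34416² · 3.2406182 = 3.8383861 × 10^9.

3.8384 × 10^9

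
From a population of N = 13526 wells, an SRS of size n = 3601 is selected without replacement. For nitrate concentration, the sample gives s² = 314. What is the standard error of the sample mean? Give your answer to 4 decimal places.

Under SRS without replacement, Var(ȳ) = (1 − f)·s²/n with f = n/N = 3601/13526 = 0.26622801.
Var(ȳ) = (1 − 0.26622801)·314/3601 = 0.73377199·0.087198001 = 0.063983451.
SE(ȳ) = √(0.063983451) = 0.2529.

0.2529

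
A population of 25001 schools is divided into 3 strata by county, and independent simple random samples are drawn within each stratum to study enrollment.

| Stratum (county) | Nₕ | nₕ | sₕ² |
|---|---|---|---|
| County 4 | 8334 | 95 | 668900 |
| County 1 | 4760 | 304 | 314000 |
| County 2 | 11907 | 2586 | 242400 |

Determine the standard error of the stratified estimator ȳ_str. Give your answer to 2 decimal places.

28.73

Var(ȳ_str) = Σₕ Wₕ²(1 − fₕ)sₕ²/nₕ with Wₕ = Nₕ/N, N = 25001.
County 4: Wₕ = 0.33334667; term = 0.33334667²·(1 − 0.01139909)·668900/95 = 773.4831.
County 1: Wₕ = 0.19039238; term = 0.19039238²·(1 − 0.06386555)·314000/304 = 35.050437.
County 2: Wₕ = 0.47626095; term = 0.47626095²·(1 − 0.21718317)·242400/2586 = 16.643865.
Sum = 825.1774.
SE = √(825.1774) = 28.73.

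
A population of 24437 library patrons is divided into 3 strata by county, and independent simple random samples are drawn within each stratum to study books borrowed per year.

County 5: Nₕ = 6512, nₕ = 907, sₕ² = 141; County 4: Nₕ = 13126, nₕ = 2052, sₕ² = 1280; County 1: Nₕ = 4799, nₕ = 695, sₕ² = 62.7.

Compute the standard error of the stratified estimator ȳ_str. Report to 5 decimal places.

Var(ȳ_str) = Σₕ Wₕ²(1 − fₕ)sₕ²/nₕ with Wₕ = Nₕ/N, N = 24437.
County 5: Wₕ = 0.26648116; term = 0.26648116²·(1 − 0.13928133)·141/907 = 0.0095018038.
County 4: Wₕ = 0.53713631; term = 0.53713631²·(1 − 0.15633095)·1280/2052 = 0.15183565.
County 1: Wₕ = 0.19638253; term = 0.19638253²·(1 − 0.14482184)·62.7/695 = 0.002975398.
Sum = 0.16431285.
SE = √(0.16431285) = 0.40536.

0.40536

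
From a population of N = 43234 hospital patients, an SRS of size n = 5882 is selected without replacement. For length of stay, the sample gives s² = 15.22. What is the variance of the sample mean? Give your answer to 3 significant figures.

0.00224

Under SRS without replacement, Var(ȳ) = (1 − f)·s²/n with f = n/N = 5882/43234 = 0.13605033.
Var(ȳ) = (1 − 0.13605033)·15.22/5882 = 0.86394967·0.0025875553 = 0.0022355175.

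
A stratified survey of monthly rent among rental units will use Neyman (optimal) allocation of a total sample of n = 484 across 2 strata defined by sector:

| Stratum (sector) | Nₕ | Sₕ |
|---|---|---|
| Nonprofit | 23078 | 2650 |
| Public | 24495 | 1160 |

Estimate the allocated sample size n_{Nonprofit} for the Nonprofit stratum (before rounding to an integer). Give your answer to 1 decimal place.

330.5

Neyman allocation: nₕ = n·NₕSₕ / Σⱼ NⱼSⱼ.
Σ NⱼSⱼ = 23078·2650 + 24495·1160 = 8.95709 × 10^7.
n_{Nonprofit} = 484·23078·2650 / (8.95709 × 10^7) = 330.5.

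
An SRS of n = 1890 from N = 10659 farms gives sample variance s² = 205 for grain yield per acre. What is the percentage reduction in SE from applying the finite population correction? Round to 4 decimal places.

9.2980

f = n/N = 1890/10659 = 0.17731495.
SE_no-fpc = √(s²/n) = 0.32934117; SE_fpc = √((1−f)s²/n) = 0.29871899.
Ratio = √(1−f) = 0.90701988. Reduction = 100·(1 − 0.90701988) = 9.2980%.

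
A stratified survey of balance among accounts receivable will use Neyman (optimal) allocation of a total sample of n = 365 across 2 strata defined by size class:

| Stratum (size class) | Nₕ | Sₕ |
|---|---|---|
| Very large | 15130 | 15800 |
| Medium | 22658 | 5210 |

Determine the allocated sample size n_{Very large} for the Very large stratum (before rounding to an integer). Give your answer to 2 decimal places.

244.34

Neyman allocation: nₕ = n·NₕSₕ / Σⱼ NⱼSⱼ.
Σ NⱼSⱼ = 15130·15800 + 22658·5210 = 3.5710218 × 10^8.
n_{Very large} = 365·15130·15800 / (3.5710218 × 10^8) = 244.34.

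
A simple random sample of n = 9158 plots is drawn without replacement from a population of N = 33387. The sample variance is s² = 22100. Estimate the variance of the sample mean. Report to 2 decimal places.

1.75

Under SRS without replacement, Var(ȳ) = (1 − f)·s²/n with f = n/N = 9158/33387 = 0.27429838.
Var(ȳ) = (1 − 0.27429838)·22100/9158 = 0.72570162·2.4131907 = 1.7512564.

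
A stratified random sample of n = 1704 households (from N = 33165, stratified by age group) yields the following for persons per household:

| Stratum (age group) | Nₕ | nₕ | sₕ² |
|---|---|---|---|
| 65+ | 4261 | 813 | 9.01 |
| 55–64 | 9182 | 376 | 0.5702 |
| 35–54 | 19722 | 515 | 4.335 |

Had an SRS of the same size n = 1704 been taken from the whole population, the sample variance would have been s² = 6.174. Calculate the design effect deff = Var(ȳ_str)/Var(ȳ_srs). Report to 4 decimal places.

Var(ȳ_str) = Σ Wₕ²(1−fₕ)sₕ²/nₕ with Wₕ = Nₕ/33165:
  65+: (4261/33165)²·(1−813/4261)·9.01/813 = 1.4803112 × 10^-4
  55–64: (9182/33165)²·(1−376/9182)·0.5702/376 = 1.1147958 × 10^-4
  35–54: (19722/33165)²·(1−515/19722)·4.335/515 = 0.0028988942
  → Var(ȳ_str) = 0.0031584049.
Var(ȳ_srs) = (1 − 1704/33165)·6.174/1704 = 0.0034370793.
deff = 0.0031584049 / 0.0034370793 = 0.9189.

0.9189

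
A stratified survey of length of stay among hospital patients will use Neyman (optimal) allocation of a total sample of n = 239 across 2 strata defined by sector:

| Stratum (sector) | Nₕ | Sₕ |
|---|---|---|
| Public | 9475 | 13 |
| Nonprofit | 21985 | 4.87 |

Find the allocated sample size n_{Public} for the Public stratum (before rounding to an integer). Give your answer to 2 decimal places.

127.86

Neyman allocation: nₕ = n·NₕSₕ / Σⱼ NⱼSⱼ.
Σ NⱼSⱼ = 9475·13 + 21985·4.87 = 230241.95.
n_{Public} = 239·9475·13 / 230241.95 = 127.86.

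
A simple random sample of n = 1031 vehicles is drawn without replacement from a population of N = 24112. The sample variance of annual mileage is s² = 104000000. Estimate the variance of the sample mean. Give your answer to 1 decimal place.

96559.7

Under SRS without replacement, Var(ȳ) = (1 − f)·s²/n with f = n/N = 1031/24112 = 0.04275879.
Var(ȳ) = (1 − 0.04275879)·104000000/1031 = 0.95724121·100872.94 = 96559.734.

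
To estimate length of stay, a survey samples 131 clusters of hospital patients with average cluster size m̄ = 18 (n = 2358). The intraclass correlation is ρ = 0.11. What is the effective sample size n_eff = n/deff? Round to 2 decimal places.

deff = 1 + (18 − 1)·0.11 = 1 + 1.87 = 2.87.
n_eff = 2358 / 2.87 = 821.60.

821.60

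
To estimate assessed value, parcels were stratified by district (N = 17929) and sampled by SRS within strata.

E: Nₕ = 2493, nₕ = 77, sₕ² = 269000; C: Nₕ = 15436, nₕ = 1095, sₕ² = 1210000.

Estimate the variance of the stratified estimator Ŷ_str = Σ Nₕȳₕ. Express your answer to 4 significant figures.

2.657 × 10^11

Var(Ŷ_str) = Σₕ Nₕ²(1 − fₕ)sₕ²/nₕ.
E: 2493²·(1 − 77/2493)·269000/77 = 2.1041697 × 10^10.
C: 15436²·(1 − 1095/15436)·1210000/1095 = 2.4461634 × 10^11.
Sum = 2.6565804 × 10^11.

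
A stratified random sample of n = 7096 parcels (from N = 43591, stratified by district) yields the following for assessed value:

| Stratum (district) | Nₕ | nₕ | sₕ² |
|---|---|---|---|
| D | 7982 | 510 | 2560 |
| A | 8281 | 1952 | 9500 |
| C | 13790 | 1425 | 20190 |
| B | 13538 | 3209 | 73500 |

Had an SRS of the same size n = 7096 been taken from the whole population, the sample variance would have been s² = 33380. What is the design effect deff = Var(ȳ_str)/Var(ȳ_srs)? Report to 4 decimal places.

Var(ȳ_str) = Σ Wₕ²(1−fₕ)sₕ²/nₕ with Wₕ = Nₕ/43591:
  D: (7982/43591)²·(1−510/7982)·2560/510 = 0.15755229
  A: (8281/43591)²·(1−1952/8281)·9500/1952 = 0.13423569
  C: (13790/43591)²·(1−1425/13790)·20190/1425 = 1.2714116
  B: (13538/43591)²·(1−3209/13538)·73500/3209 = 1.685531
  → Var(ȳ_str) = 3.2487306.
Var(ȳ_srs) = (1 − 7096/43591)·33380/7096 = 3.9383042.
deff = 3.2487306 / 3.9383042 = 0.8249.

0.8249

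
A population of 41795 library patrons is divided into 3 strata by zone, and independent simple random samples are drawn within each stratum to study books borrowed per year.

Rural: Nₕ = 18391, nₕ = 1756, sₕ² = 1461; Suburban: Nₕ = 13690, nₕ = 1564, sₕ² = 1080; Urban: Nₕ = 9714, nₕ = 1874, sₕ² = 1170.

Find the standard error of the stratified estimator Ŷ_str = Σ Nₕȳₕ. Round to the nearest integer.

Var(Ŷ_str) = Σₕ Nₕ²(1 − fₕ)sₕ²/nₕ.
Rural: 18391²·(1 − 1756/18391)·1461/1756 = 2.5453872 × 10^8.
Suburban: 13690²·(1 − 1564/13690)·1080/1564 = 1.1463257 × 10^8.
Urban: 9714²·(1 − 1874/9714)·1170/1874 = 4.7547801 × 10^7.
Sum = 4.1671909 × 10^8.
SE = √(4.1671909 × 10^8) = 20414.

20414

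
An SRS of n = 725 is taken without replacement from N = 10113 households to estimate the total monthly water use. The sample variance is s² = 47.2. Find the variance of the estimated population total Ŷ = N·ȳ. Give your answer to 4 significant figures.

Var(Ŷ) = N²·Var(ȳ) = N²·(1 − n/N)·s²/n.
f = 725/10113 = 0.07168990; Var(ȳ) = 0.92831010·47.2/725 = 0.060436188.
Var(Ŷ) = 10113² · 0.060436188 = 6.1809763 × 10^6.

6.181 × 10^6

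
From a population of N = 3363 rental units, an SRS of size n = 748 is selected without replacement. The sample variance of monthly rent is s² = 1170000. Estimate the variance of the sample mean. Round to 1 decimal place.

Under SRS without replacement, Var(ȳ) = (1 − f)·s²/n with f = n/N = 748/3363 = 0.22242046.
Var(ȳ) = (1 − 0.22242046)·1170000/748 = 0.77757954·1564.1711 = 1216.2675.

1216.3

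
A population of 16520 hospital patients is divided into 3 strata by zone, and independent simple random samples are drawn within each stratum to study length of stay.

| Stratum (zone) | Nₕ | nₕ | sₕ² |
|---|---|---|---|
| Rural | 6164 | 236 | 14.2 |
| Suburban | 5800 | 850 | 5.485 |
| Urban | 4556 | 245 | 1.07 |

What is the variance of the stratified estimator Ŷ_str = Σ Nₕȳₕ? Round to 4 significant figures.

Var(Ŷ_str) = Σₕ Nₕ²(1 − fₕ)sₕ²/nₕ.
Rural: 6164²·(1 − 236/6164)·14.2/236 = 2.1986048 × 10^6.
Suburban: 5800²·(1 − 850/5800)·5.485/850 = 185263.94.
Urban: 4556²·(1 − 245/4556)·1.07/245 = 85778.694.
Sum = 2.4696474 × 10^6.

2.470 × 10^6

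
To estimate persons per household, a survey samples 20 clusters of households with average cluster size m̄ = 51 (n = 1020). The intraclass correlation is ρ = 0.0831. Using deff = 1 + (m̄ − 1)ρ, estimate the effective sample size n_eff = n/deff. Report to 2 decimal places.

deff = 1 + (51 − 1)·0.0831 = 1 + 4.155 = 5.155.
n_eff = 1020 / 5.155 = 197.87.

197.87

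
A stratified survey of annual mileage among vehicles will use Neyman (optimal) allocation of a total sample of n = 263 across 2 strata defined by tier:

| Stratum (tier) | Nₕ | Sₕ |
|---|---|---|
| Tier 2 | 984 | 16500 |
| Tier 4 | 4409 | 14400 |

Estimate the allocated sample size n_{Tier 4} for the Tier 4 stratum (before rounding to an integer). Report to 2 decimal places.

Neyman allocation: nₕ = n·NₕSₕ / Σⱼ NⱼSⱼ.
Σ NⱼSⱼ = 984·16500 + 4409·14400 = 7.97256 × 10^7.
n_{Tier 4} = 263·4409·14400 / (7.97256 × 10^7) = 209.44.

209.44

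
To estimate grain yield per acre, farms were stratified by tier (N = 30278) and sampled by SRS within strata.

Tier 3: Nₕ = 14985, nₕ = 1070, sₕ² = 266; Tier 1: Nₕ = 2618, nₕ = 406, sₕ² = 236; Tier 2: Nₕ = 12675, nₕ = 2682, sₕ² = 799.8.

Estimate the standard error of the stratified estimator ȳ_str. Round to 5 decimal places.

0.31846

Var(ȳ_str) = Σₕ Wₕ²(1 − fₕ)sₕ²/nₕ with Wₕ = Nₕ/N, N = 30278.
Tier 3: Wₕ = 0.49491380; term = 0.49491380²·(1 − 0.07140474)·266/1070 = 0.056543599.
Tier 1: Wₕ = 0.08646542; term = 0.08646542²·(1 − 0.15508021)·236/406 = 0.0036718621.
Tier 2: Wₕ = 0.41862078; term = 0.41862078²·(1 − 0.21159763)·799.8/2682 = 0.041201413.
Sum = 0.10141687.
SE = √(0.10141687) = 0.31846.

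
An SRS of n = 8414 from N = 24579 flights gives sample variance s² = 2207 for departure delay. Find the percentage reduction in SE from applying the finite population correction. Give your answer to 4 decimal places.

18.9028

f = n/N = 8414/24579 = 0.34232475.
SE_no-fpc = √(s²/n) = 0.51215323; SE_fpc = √((1−f)s²/n) = 0.41534182.
Ratio = √(1−f) = 0.81097179. Reduction = 100·(1 − 0.81097179) = 18.9028%.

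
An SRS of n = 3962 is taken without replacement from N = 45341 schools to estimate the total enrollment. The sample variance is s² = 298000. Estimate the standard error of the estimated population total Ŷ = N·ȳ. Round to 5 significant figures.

Var(Ŷ) = N²·Var(ȳ) = N²·(1 − n/N)·s²/n.
f = 3962/45341 = 0.08738228; Var(ȳ) = 0.91261772·298000/3962 = 68.64212.
Var(Ŷ) = 45341² · 68.64212 = 1.411149 × 10^11.
SE(Ŷ) = √(1.411149 × 10^11) = 375650.

375650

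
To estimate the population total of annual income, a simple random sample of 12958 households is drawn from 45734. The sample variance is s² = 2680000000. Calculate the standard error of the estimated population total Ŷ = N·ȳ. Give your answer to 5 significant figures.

1.7607 × 10^7

Var(Ŷ) = N²·Var(ȳ) = N²·(1 − n/N)·s²/n.
f = 12958/45734 = 0.28333406; Var(ȳ) = 0.71666594·2680000000/12958 = 148222.31.
Var(Ŷ) = 45734² · 148222.31 = 3.100216 × 10^14.
SE(Ŷ) = √(3.100216 × 10^14) = 1.7607 × 10^7.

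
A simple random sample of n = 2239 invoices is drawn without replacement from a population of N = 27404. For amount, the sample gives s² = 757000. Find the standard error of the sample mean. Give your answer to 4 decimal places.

17.6203

Under SRS without replacement, Var(ȳ) = (1 − f)·s²/n with f = n/N = 2239/27404 = 0.08170340.
Var(ȳ) = (1 − 0.08170340)·757000/2239 = 0.91829660·338.09736 = 310.47366.
SE(ȳ) = √(310.47366) = 17.6203.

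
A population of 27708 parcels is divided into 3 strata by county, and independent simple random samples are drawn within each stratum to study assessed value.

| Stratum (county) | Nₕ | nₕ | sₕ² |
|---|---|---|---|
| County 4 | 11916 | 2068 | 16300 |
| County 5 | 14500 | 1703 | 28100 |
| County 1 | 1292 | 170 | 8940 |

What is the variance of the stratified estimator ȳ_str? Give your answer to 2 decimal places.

5.29

Var(ȳ_str) = Σₕ Wₕ²(1 − fₕ)sₕ²/nₕ with Wₕ = Nₕ/N, N = 27708.
County 4: Wₕ = 0.43005630; term = 0.43005630²·(1 − 0.17354817)·16300/2068 = 1.2047731.
County 5: Wₕ = 0.52331457; term = 0.52331457²·(1 − 0.11744828)·28100/1703 = 3.9880215.
County 1: Wₕ = 0.04662913; term = 0.04662913²·(1 − 0.13157895)·8940/170 = 0.099296424.
Sum = 5.292091.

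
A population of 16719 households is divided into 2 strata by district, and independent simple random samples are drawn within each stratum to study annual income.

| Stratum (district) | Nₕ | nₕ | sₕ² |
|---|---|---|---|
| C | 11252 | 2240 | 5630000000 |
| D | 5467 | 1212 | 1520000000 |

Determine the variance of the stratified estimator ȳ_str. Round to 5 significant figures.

1.0161 × 10^6

Var(ȳ_str) = Σₕ Wₕ²(1 − fₕ)sₕ²/nₕ with Wₕ = Nₕ/N, N = 16719.
C: Wₕ = 0.67300676; term = 0.67300676²·(1 − 0.19907572)·5630000000/2240 = 911781.31.
D: Wₕ = 0.32699324; term = 0.32699324²·(1 − 0.22169380)·1520000000/1212 = 104368.4.
Sum = 1.0161497 × 10^6.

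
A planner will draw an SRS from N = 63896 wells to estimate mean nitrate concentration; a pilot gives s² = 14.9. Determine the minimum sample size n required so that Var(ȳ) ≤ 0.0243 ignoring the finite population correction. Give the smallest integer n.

Without fpc, n₀ = s²/D = 14.9/0.0243 = 613.1687.
Rounding up, n = 614.

614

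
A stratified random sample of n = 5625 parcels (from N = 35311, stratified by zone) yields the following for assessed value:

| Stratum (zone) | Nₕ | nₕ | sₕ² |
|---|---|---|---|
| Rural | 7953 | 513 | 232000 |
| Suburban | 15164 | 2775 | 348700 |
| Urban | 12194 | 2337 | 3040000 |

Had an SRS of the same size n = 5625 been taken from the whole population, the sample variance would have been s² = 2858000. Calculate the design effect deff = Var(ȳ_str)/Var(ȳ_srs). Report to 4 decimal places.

Var(ȳ_str) = Σ Wₕ²(1−fₕ)sₕ²/nₕ with Wₕ = Nₕ/35311:
  Rural: (7953/35311)²·(1−513/7953)·232000/513 = 21.461225
  Suburban: (15164/35311)²·(1−2775/15164)·348700/2775 = 18.932979
  Urban: (12194/35311)²·(1−2337/12194)·3040000/2337 = 125.39661
  → Var(ȳ_str) = 165.79081.
Var(ȳ_srs) = (1 − 5625/35311)·2858000/5625 = 427.15094.
deff = 165.79081 / 427.15094 = 0.3881.

0.3881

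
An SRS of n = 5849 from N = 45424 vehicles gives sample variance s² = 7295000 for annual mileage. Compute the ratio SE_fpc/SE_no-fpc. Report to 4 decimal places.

f = n/N = 5849/45424 = 0.12876453.
SE_no-fpc = √(s²/n) = 35.316027; SE_fpc = √((1−f)s²/n) = 32.963978.
Ratio = √(1−f) = 0.93339995.

0.9334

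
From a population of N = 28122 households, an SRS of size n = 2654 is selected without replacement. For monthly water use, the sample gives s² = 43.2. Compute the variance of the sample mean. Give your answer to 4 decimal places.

0.0147

Under SRS without replacement, Var(ȳ) = (1 − f)·s²/n with f = n/N = 2654/28122 = 0.09437451.
Var(ȳ) = (1 − 0.09437451)·43.2/2654 = 0.90562549·0.016277317 = 0.014741153.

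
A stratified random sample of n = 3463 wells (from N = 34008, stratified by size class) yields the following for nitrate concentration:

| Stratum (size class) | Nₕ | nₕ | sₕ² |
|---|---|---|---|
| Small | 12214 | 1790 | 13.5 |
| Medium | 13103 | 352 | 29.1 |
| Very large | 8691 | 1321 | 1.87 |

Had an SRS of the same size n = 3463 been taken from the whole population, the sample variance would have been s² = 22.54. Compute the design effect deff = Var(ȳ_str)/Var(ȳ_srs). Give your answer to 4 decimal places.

2.1983

Var(ȳ_str) = Σ Wₕ²(1−fₕ)sₕ²/nₕ with Wₕ = Nₕ/34008:
  Small: (12214/34008)²·(1−1790/12214)·13.5/1790 = 8.302538 × 10^-4
  Medium: (13103/34008)²·(1−352/13103)·29.1/352 = 0.011942717
  Very large: (8691/34008)²·(1−1321/8691)·1.87/1321 = 7.8399599 × 10^-5
  → Var(ȳ_str) = 0.01285137.
Var(ȳ_srs) = (1 − 3463/34008)·22.54/3463 = 0.0058460222.
deff = 0.01285137 / 0.0058460222 = 2.1983.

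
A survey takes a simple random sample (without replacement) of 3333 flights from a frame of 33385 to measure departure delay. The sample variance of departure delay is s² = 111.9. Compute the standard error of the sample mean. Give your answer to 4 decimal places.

Under SRS without replacement, Var(ȳ) = (1 − f)·s²/n with f = n/N = 3333/33385 = 0.09983526.
Var(ȳ) = (1 − 0.09983526)·111.9/3333 = 0.90016474·0.033573357 = 0.030221553.
SE(ȳ) = √(0.030221553) = 0.1738.

0.1738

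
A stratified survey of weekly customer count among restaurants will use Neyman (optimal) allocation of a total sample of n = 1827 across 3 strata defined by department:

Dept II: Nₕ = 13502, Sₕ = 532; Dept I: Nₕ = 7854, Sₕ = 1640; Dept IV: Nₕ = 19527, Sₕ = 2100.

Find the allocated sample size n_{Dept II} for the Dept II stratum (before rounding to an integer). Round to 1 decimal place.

Neyman allocation: nₕ = n·NₕSₕ / Σⱼ NⱼSⱼ.
Σ NⱼSⱼ = 13502·532 + 7854·1640 + 19527·2100 = 6.1070324 × 10^7.
n_{Dept II} = 1827·13502·532 / (6.1070324 × 10^7) = 214.9.

214.9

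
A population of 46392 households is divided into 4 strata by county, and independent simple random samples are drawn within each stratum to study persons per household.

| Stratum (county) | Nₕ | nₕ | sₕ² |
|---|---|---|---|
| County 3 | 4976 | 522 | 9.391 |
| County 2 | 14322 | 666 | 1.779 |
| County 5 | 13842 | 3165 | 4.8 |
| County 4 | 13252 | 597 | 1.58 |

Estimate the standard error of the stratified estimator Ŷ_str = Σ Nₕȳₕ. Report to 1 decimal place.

1260.6

Var(Ŷ_str) = Σₕ Nₕ²(1 − fₕ)sₕ²/nₕ.
County 3: 4976²·(1 − 522/4976)·9.391/522 = 398723.58.
County 2: 14322²·(1 − 666/14322)·1.779/666 = 522430.95.
County 5: 13842²·(1 − 3165/13842)·4.8/3165 = 224138.06.
County 4: 13252²·(1 − 597/13252)·1.58/597 = 443839.89.
Sum = 1.5891325 × 10^6.
SE = √(1.5891325 × 10^6) = 1260.6.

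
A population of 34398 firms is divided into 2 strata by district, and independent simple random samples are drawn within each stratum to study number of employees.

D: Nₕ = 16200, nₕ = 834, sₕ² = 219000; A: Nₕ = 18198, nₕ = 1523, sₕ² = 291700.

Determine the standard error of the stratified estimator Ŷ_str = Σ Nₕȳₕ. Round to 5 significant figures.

Var(Ŷ_str) = Σₕ Nₕ²(1 − fₕ)sₕ²/nₕ.
D: 16200²·(1 − 834/16200)·219000/834 = 6.5366301 × 10^10.
A: 18198²·(1 − 1523/18198)·291700/1523 = 5.8120057 × 10^10.
Sum = 1.2348636 × 10^11.
SE = √(1.2348636 × 10^11) = 351410.

351410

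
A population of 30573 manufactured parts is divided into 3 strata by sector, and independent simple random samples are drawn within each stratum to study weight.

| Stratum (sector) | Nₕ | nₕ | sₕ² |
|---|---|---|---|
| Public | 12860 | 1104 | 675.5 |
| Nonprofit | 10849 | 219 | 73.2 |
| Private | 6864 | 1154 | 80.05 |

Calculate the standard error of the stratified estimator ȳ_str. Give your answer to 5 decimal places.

Var(ȳ_str) = Σₕ Wₕ²(1 − fₕ)sₕ²/nₕ with Wₕ = Nₕ/N, N = 30573.
Public: Wₕ = 0.42063258; term = 0.42063258²·(1 − 0.08584759)·675.5/1104 = 0.098964791.
Nonprofit: Wₕ = 0.35485559; term = 0.35485559²·(1 − 0.02018619)·73.2/219 = 0.041239541.
Private: Wₕ = 0.22451182; term = 0.22451182²·(1 − 0.16812354)·80.05/1154 = 0.0029086589.
Sum = 0.14311299.
SE = √(0.14311299) = 0.37830.

0.37830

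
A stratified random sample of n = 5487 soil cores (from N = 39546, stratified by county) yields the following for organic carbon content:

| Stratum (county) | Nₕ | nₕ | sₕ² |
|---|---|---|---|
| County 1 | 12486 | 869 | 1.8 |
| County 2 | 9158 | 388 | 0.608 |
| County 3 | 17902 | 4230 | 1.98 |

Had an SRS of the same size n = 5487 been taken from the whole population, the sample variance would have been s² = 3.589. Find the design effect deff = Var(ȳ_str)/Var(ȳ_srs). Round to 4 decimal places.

0.6139

Var(ȳ_str) = Σ Wₕ²(1−fₕ)sₕ²/nₕ with Wₕ = Nₕ/39546:
  County 1: (12486/39546)²·(1−869/12486)·1.8/869 = 1.9211661 × 10^-4
  County 2: (9158/39546)²·(1−388/9158)·0.608/388 = 8.0476108 × 10^-5
  County 3: (17902/39546)²·(1−4230/17902)·1.98/4230 = 7.3257704 × 10^-5
  → Var(ȳ_str) = 3.4585042 × 10^-4.
Var(ȳ_srs) = (1 − 5487/39546)·3.589/5487 = 5.6333642 × 10^-4.
deff = (3.4585042 × 10^-4) / (5.6333642 × 10^-4) = 0.6139.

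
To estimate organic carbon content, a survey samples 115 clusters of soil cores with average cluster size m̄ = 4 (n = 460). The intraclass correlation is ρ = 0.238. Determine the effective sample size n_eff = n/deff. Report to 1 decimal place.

deff = 1 + (4 − 1)·0.238 = 1 + 0.714 = 1.714.
n_eff = 460 / 1.714 = 268.4.

268.4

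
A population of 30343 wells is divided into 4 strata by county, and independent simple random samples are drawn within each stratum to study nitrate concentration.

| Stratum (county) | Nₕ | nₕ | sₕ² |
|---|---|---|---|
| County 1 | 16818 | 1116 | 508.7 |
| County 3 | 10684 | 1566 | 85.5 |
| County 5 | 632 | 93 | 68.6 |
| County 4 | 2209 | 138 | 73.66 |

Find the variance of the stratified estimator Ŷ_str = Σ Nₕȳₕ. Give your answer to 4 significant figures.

1.284 × 10^8

Var(Ŷ_str) = Σₕ Nₕ²(1 − fₕ)sₕ²/nₕ.
County 1: 16818²·(1 − 1116/16818)·508.7/1116 = 1.2037238 × 10^8.
County 3: 10684²·(1 − 1566/10684)·85.5/1566 = 5.3187285 × 10^6.
County 5: 632²·(1 − 93/632)·68.6/93 = 251273.69.
County 4: 2209²·(1 − 138/2209)·73.66/138 = 2.4419032 × 10^6.
Sum = 1.2838429 × 10^8.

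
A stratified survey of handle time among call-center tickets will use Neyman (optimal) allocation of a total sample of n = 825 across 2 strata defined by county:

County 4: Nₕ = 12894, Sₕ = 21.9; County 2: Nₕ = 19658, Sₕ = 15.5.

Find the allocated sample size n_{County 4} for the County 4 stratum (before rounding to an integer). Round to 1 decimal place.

Neyman allocation: nₕ = n·NₕSₕ / Σⱼ NⱼSⱼ.
Σ NⱼSⱼ = 12894·21.9 + 19658·15.5 = 587077.6.
n_{County 4} = 825·12894·21.9 / 587077.6 = 396.8.

396.8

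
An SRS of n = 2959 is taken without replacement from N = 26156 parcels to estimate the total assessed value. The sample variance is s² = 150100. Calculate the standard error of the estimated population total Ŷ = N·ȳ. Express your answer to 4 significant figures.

175400

Var(Ŷ) = N²·Var(ȳ) = N²·(1 − n/N)·s²/n.
f = 2959/26156 = 0.11312892; Var(ȳ) = 0.88687108·150100/2959 = 44.987952.
Var(Ŷ) = 26156² · 44.987952 = 3.0777893 × 10^10.
SE(Ŷ) = √(3.0777893 × 10^10) = 175400.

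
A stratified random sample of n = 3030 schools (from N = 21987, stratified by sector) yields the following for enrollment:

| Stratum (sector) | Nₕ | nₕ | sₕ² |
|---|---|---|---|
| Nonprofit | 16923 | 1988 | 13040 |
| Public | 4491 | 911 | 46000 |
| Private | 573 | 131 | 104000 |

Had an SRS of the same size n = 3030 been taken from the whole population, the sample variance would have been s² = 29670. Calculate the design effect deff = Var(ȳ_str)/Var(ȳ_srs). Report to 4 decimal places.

0.6544

Var(ȳ_str) = Σ Wₕ²(1−fₕ)sₕ²/nₕ with Wₕ = Nₕ/21987:
  Nonprofit: (16923/21987)²·(1−1988/16923)·13040/1988 = 3.4293502
  Public: (4491/21987)²·(1−911/4491)·46000/911 = 1.6793205
  Private: (573/21987)²·(1−131/573)·104000/131 = 0.4159173
  → Var(ȳ_str) = 5.524588.
Var(ȳ_srs) = (1 − 3030/21987)·29670/3030 = 8.4426455.
deff = 5.524588 / 8.4426455 = 0.6544.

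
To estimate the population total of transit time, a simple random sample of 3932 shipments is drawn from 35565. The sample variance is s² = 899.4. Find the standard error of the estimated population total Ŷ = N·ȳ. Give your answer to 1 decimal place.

16041.7

Var(Ŷ) = N²·Var(ȳ) = N²·(1 − n/N)·s²/n.
f = 3932/35565 = 0.11055813; Var(ȳ) = 0.88944187·899.4/3932 = 0.20344965.
Var(Ŷ) = 35565² · 0.20344965 = 2.573372 × 10^8.
SE(Ŷ) = √(2.573372 × 10^8) = 16041.7.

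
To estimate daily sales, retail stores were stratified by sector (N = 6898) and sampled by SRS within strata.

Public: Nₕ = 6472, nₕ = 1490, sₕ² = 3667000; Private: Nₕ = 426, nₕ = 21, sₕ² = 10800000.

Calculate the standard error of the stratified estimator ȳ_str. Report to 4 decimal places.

59.4346

Var(ȳ_str) = Σₕ Wₕ²(1 − fₕ)sₕ²/nₕ with Wₕ = Nₕ/N, N = 6898.
Public: Wₕ = 0.93824297; term = 0.93824297²·(1 − 0.23022250)·3667000/1490 = 1667.7098.
Private: Wₕ = 0.06175703; term = 0.06175703²·(1 − 0.04929577)·10800000/21 = 1864.759.
Sum = 3532.4688.
SE = √(3532.4688) = 59.4346.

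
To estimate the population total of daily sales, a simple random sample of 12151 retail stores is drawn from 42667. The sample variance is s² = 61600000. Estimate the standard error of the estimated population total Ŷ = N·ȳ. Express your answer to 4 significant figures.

Var(Ŷ) = N²·Var(ȳ) = N²·(1 − n/N)·s²/n.
f = 12151/42667 = 0.28478684; Var(ȳ) = 0.71521316·61600000/12151 = 3625.8029.
Var(Ŷ) = 42667² · 3625.8029 = 6.6006759 × 10^12.
SE(Ŷ) = √(6.6006759 × 10^12) = 2.569 × 10^6.

2.569 × 10^6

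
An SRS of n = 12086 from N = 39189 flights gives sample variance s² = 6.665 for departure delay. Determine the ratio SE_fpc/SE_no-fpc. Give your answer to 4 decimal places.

0.8316

f = n/N = 12086/39189 = 0.30840287.
SE_no-fpc = √(s²/n) = 0.023483281; SE_fpc = √((1−f)s²/n) = 0.019529241.
Ratio = √(1−f) = 0.83162319.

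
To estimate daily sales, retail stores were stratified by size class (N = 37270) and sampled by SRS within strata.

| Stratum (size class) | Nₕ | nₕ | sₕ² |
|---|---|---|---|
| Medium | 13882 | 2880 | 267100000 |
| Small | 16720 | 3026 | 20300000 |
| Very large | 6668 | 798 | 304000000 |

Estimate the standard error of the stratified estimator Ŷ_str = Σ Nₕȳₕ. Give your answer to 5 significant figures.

Var(Ŷ_str) = Σₕ Nₕ²(1 − fₕ)sₕ²/nₕ.
Medium: 13882²·(1 − 2880/13882)·267100000/2880 = 1.4164625 × 10^13.
Small: 16720²·(1 − 3026/16720)·20300000/3026 = 1.5360088 × 10^12.
Very large: 6668²·(1 − 798/6668)·304000000/798 = 1.4910918 × 10^13.
Sum = 3.0611552 × 10^13.
SE = √(3.0611552 × 10^13) = 5.5328 × 10^6.

5.5328 × 10^6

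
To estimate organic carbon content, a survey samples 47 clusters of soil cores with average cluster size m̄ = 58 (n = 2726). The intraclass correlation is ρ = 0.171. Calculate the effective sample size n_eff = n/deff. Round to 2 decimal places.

deff = 1 + (58 − 1)·0.171 = 1 + 9.747 = 10.747.
n_eff = 2726 / 10.747 = 253.65.

253.65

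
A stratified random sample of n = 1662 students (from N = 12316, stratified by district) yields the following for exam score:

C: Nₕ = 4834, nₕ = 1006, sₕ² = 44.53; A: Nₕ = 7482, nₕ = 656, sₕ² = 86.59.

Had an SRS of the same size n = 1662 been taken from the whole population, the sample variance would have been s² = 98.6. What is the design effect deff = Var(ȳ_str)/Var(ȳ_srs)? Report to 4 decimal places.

0.9712

Var(ȳ_str) = Σ Wₕ²(1−fₕ)sₕ²/nₕ with Wₕ = Nₕ/12316:
  C: (4834/12316)²·(1−1006/4834)·44.53/1006 = 0.0054000021
  A: (7482/12316)²·(1−656/7482)·86.59/656 = 0.044443528
  → Var(ȳ_str) = 0.04984353.
Var(ȳ_srs) = (1 − 1662/12316)·98.6/1662 = 0.051320267.
deff = 0.04984353 / 0.051320267 = 0.9712.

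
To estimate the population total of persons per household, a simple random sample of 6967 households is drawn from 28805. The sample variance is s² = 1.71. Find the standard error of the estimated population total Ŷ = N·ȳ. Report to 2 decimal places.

Var(Ŷ) = N²·Var(ȳ) = N²·(1 − n/N)·s²/n.
f = 6967/28805 = 0.24186773; Var(ȳ) = 0.75813227·1.71/6967 = 1.8607811 × 10^-4.
Var(Ŷ) = 28805² · (1.8607811 × 10^-4) = 154394.22.
SE(Ŷ) = √(154394.22) = 392.93.

392.93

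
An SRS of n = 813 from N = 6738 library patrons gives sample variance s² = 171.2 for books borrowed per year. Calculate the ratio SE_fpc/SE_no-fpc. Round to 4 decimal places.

f = n/N = 813/6738 = 0.12065895.
SE_no-fpc = √(s²/n) = 0.4588879; SE_fpc = √((1−f)s²/n) = 0.43031381.
Ratio = √(1−f) = 0.93773187.

0.9377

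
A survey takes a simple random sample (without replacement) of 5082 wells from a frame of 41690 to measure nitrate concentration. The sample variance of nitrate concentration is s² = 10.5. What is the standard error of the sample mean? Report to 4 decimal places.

Under SRS without replacement, Var(ȳ) = (1 − f)·s²/n with f = n/N = 5082/41690 = 0.12189974.
Var(ȳ) = (1 − 0.12189974)·10.5/5082 = 0.87810026·0.0020661157 = 0.0018142567.
SE(ȳ) = √(0.0018142567) = 0.0426.

0.0426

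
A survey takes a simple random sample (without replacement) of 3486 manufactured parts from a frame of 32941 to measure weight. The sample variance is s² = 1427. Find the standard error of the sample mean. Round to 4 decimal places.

Under SRS without replacement, Var(ȳ) = (1 − f)·s²/n with f = n/N = 3486/32941 = 0.10582557.
Var(ȳ) = (1 − 0.10582557)·1427/3486 = 0.89417443·0.40935169 = 0.36603182.
SE(ȳ) = √(0.36603182) = 0.6050.

0.6050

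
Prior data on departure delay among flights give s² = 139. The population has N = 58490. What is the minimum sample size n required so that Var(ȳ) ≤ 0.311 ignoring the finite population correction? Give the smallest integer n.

447

Without fpc, n₀ = s²/D = 139/0.311 = 446.9453.
Rounding up, n = 447.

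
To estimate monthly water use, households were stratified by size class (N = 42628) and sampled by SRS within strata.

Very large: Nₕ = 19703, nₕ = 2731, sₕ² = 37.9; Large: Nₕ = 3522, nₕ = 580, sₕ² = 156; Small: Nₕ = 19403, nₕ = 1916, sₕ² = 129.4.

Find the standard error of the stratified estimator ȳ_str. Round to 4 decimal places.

0.1292

Var(ȳ_str) = Σₕ Wₕ²(1 − fₕ)sₕ²/nₕ with Wₕ = Nₕ/N, N = 42628.
Very large: Wₕ = 0.46220794; term = 0.46220794²·(1 − 0.13860833)·37.9/2731 = 0.0025538358.
Large: Wₕ = 0.08262175; term = 0.08262175²·(1 − 0.16467916)·156/580 = 0.001533694.
Small: Wₕ = 0.45517031; term = 0.45517031²·(1 − 0.09874762)·129.4/1916 = 0.012610522.
Sum = 0.016698052.
SE = √(0.016698052) = 0.1292.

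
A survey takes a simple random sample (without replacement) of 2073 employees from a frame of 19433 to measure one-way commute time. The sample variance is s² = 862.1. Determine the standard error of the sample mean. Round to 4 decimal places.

0.6095

Under SRS without replacement, Var(ȳ) = (1 − f)·s²/n with f = n/N = 2073/19433 = 0.10667421.
Var(ȳ) = (1 − 0.10667421)·862.1/2073 = 0.89332579·0.41587072 = 0.37150804.
SE(ȳ) = √(0.37150804) = 0.6095.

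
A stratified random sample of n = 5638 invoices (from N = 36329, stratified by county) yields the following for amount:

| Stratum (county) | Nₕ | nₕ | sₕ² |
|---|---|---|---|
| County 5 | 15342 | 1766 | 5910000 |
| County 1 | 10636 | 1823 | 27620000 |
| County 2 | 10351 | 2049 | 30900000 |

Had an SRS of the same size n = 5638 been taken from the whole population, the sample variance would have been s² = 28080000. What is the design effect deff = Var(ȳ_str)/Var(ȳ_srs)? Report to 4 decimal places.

Var(ȳ_str) = Σ Wₕ²(1−fₕ)sₕ²/nₕ with Wₕ = Nₕ/36329:
  County 5: (15342/36329)²·(1−1766/15342)·5910000/1766 = 528.13348
  County 1: (10636/36329)²·(1−1823/10636)·27620000/1823 = 1076.0494
  County 2: (10351/36329)²·(1−2049/10351)·30900000/2049 = 981.91676
  → Var(ȳ_str) = 2586.0996.
Var(ȳ_srs) = (1 − 5638/36329)·28080000/5638 = 4207.5533.
deff = 2586.0996 / 4207.5533 = 0.6146.

0.6146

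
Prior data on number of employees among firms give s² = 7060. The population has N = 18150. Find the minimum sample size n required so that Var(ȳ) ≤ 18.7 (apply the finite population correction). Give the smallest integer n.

370

Without fpc, n₀ = s²/D = 7060/18.7 = 377.5401.
With fpc, (1 − n/N)·s²/n ≤ D requires n ≥ n₀/(1 + n₀/N) = 377.5401/(1 + 377.5401/18150) = 369.8469.
Rounding up, n = 370.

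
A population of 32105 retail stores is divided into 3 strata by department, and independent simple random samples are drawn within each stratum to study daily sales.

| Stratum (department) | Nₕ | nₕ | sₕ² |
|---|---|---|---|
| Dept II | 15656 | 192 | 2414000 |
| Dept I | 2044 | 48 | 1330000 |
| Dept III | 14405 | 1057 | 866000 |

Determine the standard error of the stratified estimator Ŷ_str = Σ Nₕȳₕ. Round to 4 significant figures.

1.821 × 10^6

Var(Ŷ_str) = Σₕ Nₕ²(1 − fₕ)sₕ²/nₕ.
Dept II: 15656²·(1 − 192/15656)·2414000/192 = 3.0439582 × 10^12.
Dept I: 2044²·(1 − 48/2044)·1330000/48 = 1.1304512 × 10^11.
Dept III: 14405²·(1 − 1057/14405)·866000/1057 = 1.575333 × 10^11.
Sum = 3.3145366 × 10^12.
SE = √(3.3145366 × 10^12) = 1.821 × 10^6.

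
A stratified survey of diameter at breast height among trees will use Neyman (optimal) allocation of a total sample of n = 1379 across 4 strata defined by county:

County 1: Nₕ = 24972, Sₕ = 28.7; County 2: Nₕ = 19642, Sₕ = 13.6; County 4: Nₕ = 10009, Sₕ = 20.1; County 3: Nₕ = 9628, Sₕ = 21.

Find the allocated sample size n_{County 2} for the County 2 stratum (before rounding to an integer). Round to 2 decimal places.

265.55

Neyman allocation: nₕ = n·NₕSₕ / Σⱼ NⱼSⱼ.
Σ NⱼSⱼ = 24972·28.7 + 19642·13.6 + 10009·20.1 + 9628·21 = 1.3871965 × 10^6.
n_{County 2} = 1379·19642·13.6 / (1.3871965 × 10^6) = 265.55.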